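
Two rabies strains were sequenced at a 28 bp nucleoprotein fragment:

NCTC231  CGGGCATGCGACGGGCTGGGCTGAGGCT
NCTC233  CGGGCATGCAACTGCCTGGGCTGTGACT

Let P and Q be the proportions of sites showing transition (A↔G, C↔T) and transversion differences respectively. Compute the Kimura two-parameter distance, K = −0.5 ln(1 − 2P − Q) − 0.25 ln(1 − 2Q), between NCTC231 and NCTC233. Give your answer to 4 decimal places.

0.2041

Mismatches occur at site 10 (G/A, transition), site 13 (G/T, transversion), site 15 (G/C, transversion), site 24 (A/T, transversion), site 26 (G/A, transition).
Of the 5 differences, 2 transitions and 3 transversions over 28 sites: P = 2/28 = 0.071429, Q = 3/28 = 0.107143.
d = −0.5·ln(0.749999) − 0.25·ln(0.785714) = −0.5·(-0.287683) − 0.25·(-0.241162) = 0.2041.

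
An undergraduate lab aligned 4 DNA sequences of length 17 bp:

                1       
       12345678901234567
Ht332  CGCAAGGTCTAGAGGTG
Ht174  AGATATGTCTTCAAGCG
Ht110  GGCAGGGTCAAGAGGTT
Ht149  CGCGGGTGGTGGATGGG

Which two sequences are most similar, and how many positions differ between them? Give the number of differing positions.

4

Pairwise Hamming distances:
  Ht332 vs Ht174: 8
  Ht332 vs Ht110: 4
  Ht332 vs Ht149: 8
  Ht174 vs Ht110: 11
  Ht174 vs Ht149: 12
  Ht110 vs Ht149: 10
The smallest is 4, between Ht332 and Ht110.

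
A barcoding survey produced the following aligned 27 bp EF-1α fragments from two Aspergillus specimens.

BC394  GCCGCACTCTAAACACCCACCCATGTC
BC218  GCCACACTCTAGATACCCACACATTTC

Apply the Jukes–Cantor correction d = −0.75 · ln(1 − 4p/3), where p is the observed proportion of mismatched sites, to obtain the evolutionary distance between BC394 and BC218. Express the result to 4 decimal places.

0.2127

Differing sites — 4:G/A; 12:A/G; 14:C/T; 21:C/A; 25:G/T.
p = 5/27 = 0.185185.
d = −0.75 · ln(1 − (4/3)·0.185185) = −0.75 · ln(0.753087) = −0.75 · (-0.283575) = 0.2127.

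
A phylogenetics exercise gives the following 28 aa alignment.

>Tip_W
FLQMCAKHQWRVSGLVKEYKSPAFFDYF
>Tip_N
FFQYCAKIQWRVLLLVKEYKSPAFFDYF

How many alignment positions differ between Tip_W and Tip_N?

Mismatches occur at site 2 (L→F), site 4 (M→Y), site 8 (H→I), site 13 (S→L), site 14 (G→L).
That gives 5 mismatches out of 28 aligned sites, so the Hamming distance is 5.

5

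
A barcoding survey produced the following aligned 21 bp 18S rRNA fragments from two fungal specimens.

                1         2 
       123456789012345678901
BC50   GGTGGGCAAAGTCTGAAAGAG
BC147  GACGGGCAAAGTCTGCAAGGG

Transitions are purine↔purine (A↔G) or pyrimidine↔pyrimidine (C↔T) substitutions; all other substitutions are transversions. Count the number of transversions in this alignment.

1

Mismatches occur at site 2 (G→A, transition), site 3 (T→C, transition), site 16 (A→C, transversion), site 20 (A→G, transition).
Of the 4 differences, 3 transitions and 1 transversion, so the answer is 1.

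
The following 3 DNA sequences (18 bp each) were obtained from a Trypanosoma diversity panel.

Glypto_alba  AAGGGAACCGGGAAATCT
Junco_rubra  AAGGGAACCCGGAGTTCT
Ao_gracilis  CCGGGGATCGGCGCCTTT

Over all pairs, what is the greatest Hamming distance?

10

Pairwise Hamming distances:
  Glypto_alba vs Junco_rubra: 3
  Glypto_alba vs Ao_gracilis: 9
  Junco_rubra vs Ao_gracilis: 10
The largest is 10, between Junco_rubra and Ao_gracilis.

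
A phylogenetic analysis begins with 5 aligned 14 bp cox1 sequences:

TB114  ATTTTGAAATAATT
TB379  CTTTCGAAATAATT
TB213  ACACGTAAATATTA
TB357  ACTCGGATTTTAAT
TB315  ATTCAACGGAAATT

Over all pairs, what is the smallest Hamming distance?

Pairwise Hamming distances:
  TB114 vs TB379: 2
  TB114 vs TB213: 7
  TB114 vs TB357: 7
  TB114 vs TB315: 7
  TB379 vs TB213: 8
  TB379 vs TB357: 8
  TB379 vs TB315: 8
  TB213 vs TB357: 8
  TB213 vs TB315: 10
  TB357 vs TB315: 9
The smallest is 2, between TB114 and TB379.

2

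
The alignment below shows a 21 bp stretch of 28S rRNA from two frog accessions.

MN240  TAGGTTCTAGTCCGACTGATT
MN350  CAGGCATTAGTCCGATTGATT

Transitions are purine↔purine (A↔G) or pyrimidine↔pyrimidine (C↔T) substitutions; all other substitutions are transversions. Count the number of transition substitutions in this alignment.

4

Mismatches occur at site 1 (T→C, transition), site 5 (T→C, transition), site 6 (T→A, transversion), site 7 (C→T, transition), site 16 (C→T, transition).
Of the 5 differences, 4 transitions and 1 transversion, so the answer is 4.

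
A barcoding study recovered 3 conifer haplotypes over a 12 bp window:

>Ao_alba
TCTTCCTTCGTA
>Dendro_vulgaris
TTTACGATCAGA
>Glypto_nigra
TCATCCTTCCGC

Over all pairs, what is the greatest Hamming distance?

Pairwise Hamming distances:
  Ao_alba vs Dendro_vulgaris: 6
  Ao_alba vs Glypto_nigra: 4
  Dendro_vulgaris vs Glypto_nigra: 7
The largest is 7, between Dendro_vulgaris and Glypto_nigra.

7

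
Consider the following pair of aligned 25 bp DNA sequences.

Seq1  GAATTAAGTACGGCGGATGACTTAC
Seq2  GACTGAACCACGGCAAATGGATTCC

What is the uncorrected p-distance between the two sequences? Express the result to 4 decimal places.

0.3600

Mismatches occur at site 3 (A→C), site 5 (T→G), site 8 (G→C), site 9 (T→C), site 15 (G→A), site 16 (G→A), site 20 (A→G), site 21 (C→A), site 24 (A→C).
There are 9 differences over 25 sites, so p = 9/25 = 0.3600.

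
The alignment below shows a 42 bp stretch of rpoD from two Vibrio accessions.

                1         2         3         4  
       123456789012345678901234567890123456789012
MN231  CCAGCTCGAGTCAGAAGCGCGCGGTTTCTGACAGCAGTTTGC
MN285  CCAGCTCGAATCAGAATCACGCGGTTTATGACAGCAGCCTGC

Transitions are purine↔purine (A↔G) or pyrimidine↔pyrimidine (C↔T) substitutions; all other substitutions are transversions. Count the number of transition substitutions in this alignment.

The sequences differ at positions 10 (G/A, transition), 17 (G/T, transversion), 19 (G/A, transition), 28 (C/A, transversion), 38 (T/C, transition), 39 (T/C, transition).
Of the 6 differences, 4 transitions and 2 transversions, so the answer is 4.

4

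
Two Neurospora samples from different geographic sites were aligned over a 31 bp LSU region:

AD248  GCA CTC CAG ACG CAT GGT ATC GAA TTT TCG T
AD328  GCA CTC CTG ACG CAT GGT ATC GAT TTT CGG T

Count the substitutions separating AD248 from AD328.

4

The sequences differ at positions 8 (A/T), 24 (A/T), 28 (T/C), 29 (C/G).
That gives 4 mismatches out of 31 aligned sites, so the Hamming distance is 4.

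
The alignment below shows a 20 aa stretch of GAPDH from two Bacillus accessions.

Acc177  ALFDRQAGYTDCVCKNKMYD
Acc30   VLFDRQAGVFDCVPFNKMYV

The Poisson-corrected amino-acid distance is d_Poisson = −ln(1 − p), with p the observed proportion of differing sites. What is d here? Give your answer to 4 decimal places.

0.3567

Differing sites — 1:A/V; 9:Y/V; 10:T/F; 14:C/P; 15:K/F; 20:D/V.
p = 6/20 = 0.300000.
d = −ln(1 − 0.300000) = −ln(0.700000) = 0.3567.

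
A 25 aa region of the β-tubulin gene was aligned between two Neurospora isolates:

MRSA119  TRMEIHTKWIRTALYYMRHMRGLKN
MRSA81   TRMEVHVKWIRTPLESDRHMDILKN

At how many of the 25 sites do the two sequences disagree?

Mismatches occur at site 5 (I/V), site 7 (T/V), site 13 (A/P), site 15 (Y/E), site 16 (Y/S), site 17 (M/D), site 21 (R/D), site 22 (G/I).
That gives 8 mismatches out of 25 aligned sites, so the Hamming distance is 8.

8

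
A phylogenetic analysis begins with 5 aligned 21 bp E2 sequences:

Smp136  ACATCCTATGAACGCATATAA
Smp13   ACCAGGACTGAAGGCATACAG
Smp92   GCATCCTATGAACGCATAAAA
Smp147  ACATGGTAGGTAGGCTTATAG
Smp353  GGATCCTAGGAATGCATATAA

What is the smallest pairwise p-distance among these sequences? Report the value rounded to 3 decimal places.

0.095

Pairwise Hamming distances:
  Smp136 vs Smp13: 9
  Smp136 vs Smp92: 2
  Smp136 vs Smp147: 7
  Smp136 vs Smp353: 4
  Smp13 vs Smp92: 10
  Smp13 vs Smp147: 8
  Smp13 vs Smp353: 12
  Smp92 vs Smp147: 9
  Smp92 vs Smp353: 4
  Smp147 vs Smp353: 8
The smallest is 2 mismatches, between Smp136 and Smp92; p = 2/21 = 0.095.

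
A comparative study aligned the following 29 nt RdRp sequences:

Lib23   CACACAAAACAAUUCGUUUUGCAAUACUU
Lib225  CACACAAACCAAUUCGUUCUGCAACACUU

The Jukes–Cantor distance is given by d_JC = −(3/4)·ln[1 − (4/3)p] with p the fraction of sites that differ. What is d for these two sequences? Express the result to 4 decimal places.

0.1113

Differing sites — 9:A/C; 19:U/C; 25:U/C.
p = 3/29 = 0.103448.
d = −0.75 · ln(1 − (4/3)·0.103448) = −0.75 · ln(0.862069) = −0.75 · (-0.148420) = 0.1113.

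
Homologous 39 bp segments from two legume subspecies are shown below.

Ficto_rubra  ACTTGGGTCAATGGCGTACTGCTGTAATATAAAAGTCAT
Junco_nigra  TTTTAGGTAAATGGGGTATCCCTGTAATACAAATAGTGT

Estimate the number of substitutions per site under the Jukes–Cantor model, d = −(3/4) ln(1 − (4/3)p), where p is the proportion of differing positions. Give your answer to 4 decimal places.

Differing sites — 1:A/T; 2:C/T; 5:G/A; 9:C/A; 15:C/G; 19:C/T; 20:T/C; 21:G/C; 30:T/C; 34:A/T; 35:G/A; 36:T/G; 37:C/T; 38:A/G.
p = 14/39 = 0.358974.
d = −0.75 · ln(1 − (4/3)·0.358974) = −0.75 · ln(0.521368) = −0.75 · (-0.651299) = 0.4885.

0.4885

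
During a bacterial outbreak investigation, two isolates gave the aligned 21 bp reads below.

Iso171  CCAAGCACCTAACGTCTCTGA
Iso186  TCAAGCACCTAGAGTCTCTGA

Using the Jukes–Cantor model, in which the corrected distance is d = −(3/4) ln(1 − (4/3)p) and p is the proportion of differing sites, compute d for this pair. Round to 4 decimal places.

0.1585

Differing sites — 1:C/T; 12:A/G; 13:C/A.
p = 3/21 = 0.142857.
d = −0.75 · ln(1 − (4/3)·0.142857) = −0.75 · ln(0.809524) = −0.75 · (-0.211309) = 0.1585.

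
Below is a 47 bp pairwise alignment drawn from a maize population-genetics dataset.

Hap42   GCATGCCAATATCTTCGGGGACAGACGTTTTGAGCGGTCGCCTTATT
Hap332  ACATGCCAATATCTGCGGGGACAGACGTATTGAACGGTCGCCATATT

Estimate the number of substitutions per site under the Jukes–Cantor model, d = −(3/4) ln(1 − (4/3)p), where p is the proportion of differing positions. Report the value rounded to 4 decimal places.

0.1147

The sequences differ at positions 1 (G/A), 15 (T/G), 29 (T/A), 34 (G/A), 43 (T/A).
p = 5/47 = 0.106383.
d = −0.75 · ln(1 − (4/3)·0.106383) = −0.75 · ln(0.858156) = −0.75 · (-0.152969) = 0.1147.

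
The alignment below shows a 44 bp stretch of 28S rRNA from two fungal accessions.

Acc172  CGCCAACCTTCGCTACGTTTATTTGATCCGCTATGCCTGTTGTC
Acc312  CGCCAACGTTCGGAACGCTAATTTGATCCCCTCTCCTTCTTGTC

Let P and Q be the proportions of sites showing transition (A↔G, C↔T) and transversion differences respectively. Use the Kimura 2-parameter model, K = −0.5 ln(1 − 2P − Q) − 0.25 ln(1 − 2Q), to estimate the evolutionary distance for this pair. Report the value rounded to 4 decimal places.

The sequences differ at positions 8 (C/G, transversion), 13 (C/G, transversion), 14 (T/A, transversion), 18 (T/C, transition), 20 (T/A, transversion), 30 (G/C, transversion), 33 (A/C, transversion), 35 (G/C, transversion), 37 (C/T, transition), 39 (G/C, transversion).
Of the 10 differences, 2 transitions and 8 transversions over 44 sites: P = 2/44 = 0.045455, Q = 8/44 = 0.181818.
d = −0.5·ln(0.727272) − 0.25·ln(0.636364) = −0.5·(-0.318455) − 0.25·(-0.451985) = 0.2722.

0.2722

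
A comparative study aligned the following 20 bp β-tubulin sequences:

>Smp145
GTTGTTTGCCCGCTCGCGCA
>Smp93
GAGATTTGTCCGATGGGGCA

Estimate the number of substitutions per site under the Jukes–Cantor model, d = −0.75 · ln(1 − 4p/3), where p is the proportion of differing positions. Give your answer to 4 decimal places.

The sequences differ at positions 2 (T/A), 3 (T/G), 4 (G/A), 9 (C/T), 13 (C/A), 15 (C/G), 17 (C/G).
p = 7/20 = 0.350000.
d = −0.75 · ln(1 − (4/3)·0.350000) = −0.75 · ln(0.533333) = −0.75 · (-0.628609) = 0.4715.

0.4715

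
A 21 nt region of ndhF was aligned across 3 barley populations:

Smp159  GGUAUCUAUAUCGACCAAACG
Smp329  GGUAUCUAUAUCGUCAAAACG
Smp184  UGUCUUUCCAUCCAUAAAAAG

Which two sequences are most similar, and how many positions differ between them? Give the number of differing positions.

Pairwise Hamming distances:
  Smp159 vs Smp329: 2
  Smp159 vs Smp184: 9
  Smp329 vs Smp184: 9
The smallest is 2, between Smp159 and Smp329.

2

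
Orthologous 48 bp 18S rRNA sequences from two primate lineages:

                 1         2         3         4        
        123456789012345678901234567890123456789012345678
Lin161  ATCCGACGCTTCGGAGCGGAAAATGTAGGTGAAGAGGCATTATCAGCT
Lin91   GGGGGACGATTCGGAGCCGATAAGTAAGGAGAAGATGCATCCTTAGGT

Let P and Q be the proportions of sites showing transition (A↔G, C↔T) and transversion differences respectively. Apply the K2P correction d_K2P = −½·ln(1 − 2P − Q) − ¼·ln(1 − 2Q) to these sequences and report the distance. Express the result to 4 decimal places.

0.4470

Mismatches occur at site 1 (A→G, transition), site 2 (T→G, transversion), site 3 (C→G, transversion), site 4 (C→G, transversion), site 9 (C→A, transversion), site 18 (G→C, transversion), site 21 (A→T, transversion), site 24 (T→G, transversion), site 25 (G→T, transversion), site 26 (T→A, transversion), site 30 (T→A, transversion), site 36 (G→T, transversion), site 41 (T→C, transition), site 42 (A→C, transversion), site 44 (C→T, transition), site 47 (C→G, transversion).
Of the 16 differences, 3 transitions and 13 transversions over 48 sites: P = 3/48 = 0.062500, Q = 13/48 = 0.270833.
d = −0.5·ln(0.604167) − 0.25·ln(0.458334) = −0.5·(-0.503905) − 0.25·(-0.780157) = 0.4470.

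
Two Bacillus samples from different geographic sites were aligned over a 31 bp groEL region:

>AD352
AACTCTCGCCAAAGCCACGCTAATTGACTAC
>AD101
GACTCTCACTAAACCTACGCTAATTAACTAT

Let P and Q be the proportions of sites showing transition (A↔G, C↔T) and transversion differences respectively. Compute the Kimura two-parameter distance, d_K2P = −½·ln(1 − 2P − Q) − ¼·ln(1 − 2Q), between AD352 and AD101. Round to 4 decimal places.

0.2885

Mismatches occur at site 1 (A/G, transition), site 8 (G/A, transition), site 10 (C/T, transition), site 14 (G/C, transversion), site 16 (C/T, transition), site 26 (G/A, transition), site 31 (C/T, transition).
Of the 7 differences, 6 transitions and 1 transversion over 31 sites: P = 6/31 = 0.193548, Q = 1/31 = 0.032258.
d = −0.5·ln(0.580646) − 0.25·ln(0.935484) = −0.5·(-0.543614) − 0.25·(-0.066691) = 0.2885.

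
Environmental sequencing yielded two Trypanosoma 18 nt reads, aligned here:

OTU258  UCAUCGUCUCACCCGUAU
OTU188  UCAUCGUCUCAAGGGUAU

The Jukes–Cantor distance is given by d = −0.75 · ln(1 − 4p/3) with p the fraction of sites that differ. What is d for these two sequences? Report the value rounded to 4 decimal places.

0.1885

Mismatches occur at site 12 (C→A), site 13 (C→G), site 14 (C→G).
p = 3/18 = 0.166667.
d = −0.75 · ln(1 − (4/3)·0.166667) = −0.75 · ln(0.777777) = −0.75 · (-0.251315) = 0.1885.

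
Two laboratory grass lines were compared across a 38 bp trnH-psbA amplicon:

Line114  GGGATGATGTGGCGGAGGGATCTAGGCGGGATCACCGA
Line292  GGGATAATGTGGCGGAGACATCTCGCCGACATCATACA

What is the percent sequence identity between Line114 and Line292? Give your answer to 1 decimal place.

The sequences differ at positions 6 (G/A), 18 (G/A), 19 (G/C), 24 (A/C), 26 (G/C), 29 (G/A), 30 (G/C), 35 (C/T), 36 (C/A), 37 (G/C).
28 of the 38 sites match, so the percent identity is 28/38 × 100 = 73.7%.

73.7%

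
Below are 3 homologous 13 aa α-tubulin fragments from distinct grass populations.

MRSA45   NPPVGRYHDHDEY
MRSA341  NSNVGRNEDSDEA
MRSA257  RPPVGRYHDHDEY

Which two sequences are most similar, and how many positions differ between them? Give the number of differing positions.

Pairwise Hamming distances:
  MRSA45 vs MRSA341: 6
  MRSA45 vs MRSA257: 1
  MRSA341 vs MRSA257: 7
The smallest is 1, between MRSA45 and MRSA257.

1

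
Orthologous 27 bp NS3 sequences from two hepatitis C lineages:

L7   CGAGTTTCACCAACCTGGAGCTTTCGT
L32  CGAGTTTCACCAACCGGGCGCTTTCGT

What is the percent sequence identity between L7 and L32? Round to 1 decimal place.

The sequences differ at positions 16 (T/G), 19 (A/C).
25 of the 27 sites match, so the percent identity is 25/27 × 100 = 92.6%.

92.6%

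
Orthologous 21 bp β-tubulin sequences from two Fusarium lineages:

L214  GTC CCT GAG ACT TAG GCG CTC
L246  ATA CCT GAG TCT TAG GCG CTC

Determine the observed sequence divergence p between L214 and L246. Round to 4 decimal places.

0.1429

Mismatches occur at site 1 (G→A), site 3 (C→A), site 10 (A→T).
There are 3 differences over 21 sites, so p = 3/21 = 0.1429.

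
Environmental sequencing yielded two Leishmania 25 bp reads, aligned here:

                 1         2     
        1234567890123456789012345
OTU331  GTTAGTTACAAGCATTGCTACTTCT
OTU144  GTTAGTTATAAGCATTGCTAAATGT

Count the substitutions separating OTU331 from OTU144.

Differing sites — 9:C/T; 21:C/A; 22:T/A; 24:C/G.
That gives 4 mismatches out of 25 aligned sites, so the Hamming distance is 4.

4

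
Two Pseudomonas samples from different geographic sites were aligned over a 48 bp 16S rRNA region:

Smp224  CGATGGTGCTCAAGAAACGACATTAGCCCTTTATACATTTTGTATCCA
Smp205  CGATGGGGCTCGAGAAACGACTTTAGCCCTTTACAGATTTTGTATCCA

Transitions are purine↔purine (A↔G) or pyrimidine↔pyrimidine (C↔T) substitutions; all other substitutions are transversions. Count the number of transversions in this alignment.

3

Mismatches occur at site 7 (T/G, transversion), site 12 (A/G, transition), site 22 (A/T, transversion), site 34 (T/C, transition), site 36 (C/G, transversion).
Of the 5 differences, 2 transitions and 3 transversions, so the answer is 3.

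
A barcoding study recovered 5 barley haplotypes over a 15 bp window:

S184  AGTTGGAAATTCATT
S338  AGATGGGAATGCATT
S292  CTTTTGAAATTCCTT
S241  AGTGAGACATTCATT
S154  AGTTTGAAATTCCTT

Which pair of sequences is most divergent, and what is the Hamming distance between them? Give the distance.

7

Pairwise Hamming distances:
  S184 vs S338: 3
  S184 vs S292: 4
  S184 vs S241: 3
  S184 vs S154: 2
  S338 vs S292: 7
  S338 vs S241: 6
  S338 vs S154: 5
  S292 vs S241: 6
  S292 vs S154: 2
  S241 vs S154: 4
The largest is 7, between S338 and S292.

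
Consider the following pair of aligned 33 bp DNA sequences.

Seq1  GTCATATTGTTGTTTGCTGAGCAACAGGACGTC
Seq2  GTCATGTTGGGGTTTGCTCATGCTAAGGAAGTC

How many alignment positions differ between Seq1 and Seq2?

10

Mismatches occur at site 6 (A↔G), site 10 (T↔G), site 11 (T↔G), site 19 (G↔C), site 21 (G↔T), site 22 (C↔G), site 23 (A↔C), site 24 (A↔T), site 25 (C↔A), site 30 (C↔A).
That gives 10 mismatches out of 33 aligned sites, so the Hamming distance is 10.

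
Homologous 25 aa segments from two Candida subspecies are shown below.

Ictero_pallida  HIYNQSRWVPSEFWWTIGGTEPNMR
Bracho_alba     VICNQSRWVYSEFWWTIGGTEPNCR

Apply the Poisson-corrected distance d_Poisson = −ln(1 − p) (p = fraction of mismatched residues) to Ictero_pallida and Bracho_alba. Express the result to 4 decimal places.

0.1744

The sequences differ at positions 1 (H/V), 3 (Y/C), 10 (P/Y), 24 (M/C).
p = 4/25 = 0.160000.
d = −ln(1 − 0.160000) = −ln(0.840000) = 0.1744.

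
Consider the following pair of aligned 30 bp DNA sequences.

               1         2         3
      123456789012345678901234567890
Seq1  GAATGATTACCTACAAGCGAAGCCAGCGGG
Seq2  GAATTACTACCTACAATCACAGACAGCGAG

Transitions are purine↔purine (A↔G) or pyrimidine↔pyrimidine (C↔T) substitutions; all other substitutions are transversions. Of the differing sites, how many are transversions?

Mismatches occur at site 5 (G→T, transversion), site 7 (T→C, transition), site 17 (G→T, transversion), site 19 (G→A, transition), site 20 (A→C, transversion), site 23 (C→A, transversion), site 29 (G→A, transition).
Of the 7 differences, 3 transitions and 4 transversions, so the answer is 4.

4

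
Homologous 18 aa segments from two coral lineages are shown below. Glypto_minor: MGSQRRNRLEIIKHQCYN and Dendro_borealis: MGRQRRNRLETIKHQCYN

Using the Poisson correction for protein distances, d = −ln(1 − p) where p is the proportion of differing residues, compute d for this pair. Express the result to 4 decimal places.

Differing sites — 3:S/R; 11:I/T.
p = 2/18 = 0.111111.
d = −ln(1 − 0.111111) = −ln(0.888889) = 0.1178.

0.1178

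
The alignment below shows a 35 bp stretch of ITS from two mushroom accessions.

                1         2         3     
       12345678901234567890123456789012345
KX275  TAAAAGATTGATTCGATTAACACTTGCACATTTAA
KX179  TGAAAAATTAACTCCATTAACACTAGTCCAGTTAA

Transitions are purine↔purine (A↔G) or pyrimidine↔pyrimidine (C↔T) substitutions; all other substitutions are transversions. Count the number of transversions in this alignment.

4

Differing sites — 2:A/G (Ti); 6:G/A (Ti); 10:G/A (Ti); 12:T/C (Ti); 15:G/C (Tv); 25:T/A (Tv); 27:C/T (Ti); 28:A/C (Tv); 31:T/G (Tv).
Of the 9 differences, 5 transitions and 4 transversions, so the answer is 4.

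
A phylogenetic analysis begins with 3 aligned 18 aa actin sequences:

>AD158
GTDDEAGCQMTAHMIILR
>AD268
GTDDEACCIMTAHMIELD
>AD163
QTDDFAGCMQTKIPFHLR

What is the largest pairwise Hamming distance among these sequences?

11

Pairwise Hamming distances:
  AD158 vs AD268: 4
  AD158 vs AD163: 9
  AD268 vs AD163: 11
The largest is 11, between AD268 and AD163.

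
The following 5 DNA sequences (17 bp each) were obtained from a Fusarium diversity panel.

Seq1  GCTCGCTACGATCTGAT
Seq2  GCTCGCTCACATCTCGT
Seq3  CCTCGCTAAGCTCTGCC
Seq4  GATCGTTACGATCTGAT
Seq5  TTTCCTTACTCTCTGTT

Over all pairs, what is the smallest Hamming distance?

Pairwise Hamming distances:
  Seq1 vs Seq2: 5
  Seq1 vs Seq3: 5
  Seq1 vs Seq4: 2
  Seq1 vs Seq5: 7
  Seq2 vs Seq3: 7
  Seq2 vs Seq4: 7
  Seq2 vs Seq5: 10
  Seq3 vs Seq4: 7
  Seq3 vs Seq5: 8
  Seq4 vs Seq5: 6
The smallest is 2, between Seq1 and Seq4.

2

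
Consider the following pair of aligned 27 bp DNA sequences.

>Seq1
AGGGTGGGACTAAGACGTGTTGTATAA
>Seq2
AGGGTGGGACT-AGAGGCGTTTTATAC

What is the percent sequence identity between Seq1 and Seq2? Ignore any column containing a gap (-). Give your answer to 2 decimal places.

Excluding the 1 gap column leaves 26 comparable sites.
The sequences differ at positions 16 (C/G), 18 (T/C), 22 (G/T), 27 (A/C).
22 of the 26 comparable sites match, so the percent identity is 22/26 × 100 = 84.62%.

84.62%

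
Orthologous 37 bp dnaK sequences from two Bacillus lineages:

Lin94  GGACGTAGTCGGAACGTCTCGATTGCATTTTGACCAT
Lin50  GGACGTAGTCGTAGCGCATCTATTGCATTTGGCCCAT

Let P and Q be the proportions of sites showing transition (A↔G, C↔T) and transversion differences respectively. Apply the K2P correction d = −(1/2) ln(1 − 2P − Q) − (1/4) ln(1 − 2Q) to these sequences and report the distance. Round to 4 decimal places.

Mismatches occur at site 12 (G→T, transversion), site 14 (A→G, transition), site 17 (T→C, transition), site 18 (C→A, transversion), site 21 (G→T, transversion), site 31 (T→G, transversion), site 33 (A→C, transversion).
Of the 7 differences, 2 transitions and 5 transversions over 37 sites: P = 2/37 = 0.054054, Q = 5/37 = 0.135135.
d = −0.5·ln(0.756757) − 0.25·ln(0.729730) = −0.5·(-0.278713) − 0.25·(-0.315081) = 0.2181.

0.2181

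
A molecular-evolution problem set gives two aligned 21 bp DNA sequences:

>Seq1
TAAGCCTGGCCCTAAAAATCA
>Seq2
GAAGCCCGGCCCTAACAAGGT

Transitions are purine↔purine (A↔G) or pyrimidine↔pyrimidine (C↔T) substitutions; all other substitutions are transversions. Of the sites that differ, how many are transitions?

1

Mismatches occur at site 1 (T→G, transversion), site 7 (T→C, transition), site 16 (A→C, transversion), site 19 (T→G, transversion), site 20 (C→G, transversion), site 21 (A→T, transversion).
Of the 6 differences, 1 transition and 5 transversions, so the answer is 1.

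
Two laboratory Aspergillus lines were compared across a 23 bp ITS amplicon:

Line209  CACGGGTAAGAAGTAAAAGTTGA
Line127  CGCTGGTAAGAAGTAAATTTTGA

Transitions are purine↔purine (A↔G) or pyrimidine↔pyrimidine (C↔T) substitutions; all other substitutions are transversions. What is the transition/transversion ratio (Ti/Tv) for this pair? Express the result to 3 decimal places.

0.333

Differing sites — 2:A/G (Ti); 4:G/T (Tv); 18:A/T (Tv); 19:G/T (Tv).
Of the 4 differences, 1 transition and 3 transversions, so Ti/Tv = 1/3 = 0.333.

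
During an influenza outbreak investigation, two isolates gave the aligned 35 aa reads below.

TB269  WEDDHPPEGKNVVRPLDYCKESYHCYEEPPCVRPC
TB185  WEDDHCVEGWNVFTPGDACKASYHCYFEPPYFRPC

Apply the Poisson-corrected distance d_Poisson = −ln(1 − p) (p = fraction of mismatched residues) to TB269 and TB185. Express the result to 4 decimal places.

0.3773

Differing sites — 6:P/C; 7:P/V; 10:K/W; 13:V/F; 14:R/T; 16:L/G; 18:Y/A; 21:E/A; 27:E/F; 31:C/Y; 32:V/F.
p = 11/35 = 0.314286.
d = −ln(1 − 0.314286) = −ln(0.685714) = 0.3773.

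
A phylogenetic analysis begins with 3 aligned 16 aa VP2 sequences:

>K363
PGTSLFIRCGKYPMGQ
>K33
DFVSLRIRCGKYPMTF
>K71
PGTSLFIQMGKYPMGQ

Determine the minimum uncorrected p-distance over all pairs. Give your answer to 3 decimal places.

0.125

Pairwise Hamming distances:
  K363 vs K33: 6
  K363 vs K71: 2
  K33 vs K71: 8
The smallest is 2 mismatches, between K363 and K71; p = 2/16 = 0.125.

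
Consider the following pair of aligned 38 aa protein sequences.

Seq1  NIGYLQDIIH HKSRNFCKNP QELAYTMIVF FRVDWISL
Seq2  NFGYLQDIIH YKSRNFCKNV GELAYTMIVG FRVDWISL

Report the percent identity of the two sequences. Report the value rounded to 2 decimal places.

86.84%

The sequences differ at positions 2 (I/F), 11 (H/Y), 20 (P/V), 21 (Q/G), 30 (F/G).
33 of the 38 sites match, so the percent identity is 33/38 × 100 = 86.84%.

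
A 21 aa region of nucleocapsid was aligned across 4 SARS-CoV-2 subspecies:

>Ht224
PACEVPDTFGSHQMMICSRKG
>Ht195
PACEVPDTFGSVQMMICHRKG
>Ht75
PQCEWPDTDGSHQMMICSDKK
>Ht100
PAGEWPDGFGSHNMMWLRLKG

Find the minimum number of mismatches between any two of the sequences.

Pairwise Hamming distances:
  Ht224 vs Ht195: 2
  Ht224 vs Ht75: 5
  Ht224 vs Ht100: 8
  Ht195 vs Ht75: 7
  Ht195 vs Ht100: 9
  Ht75 vs Ht100: 10
The smallest is 2, between Ht224 and Ht195.

2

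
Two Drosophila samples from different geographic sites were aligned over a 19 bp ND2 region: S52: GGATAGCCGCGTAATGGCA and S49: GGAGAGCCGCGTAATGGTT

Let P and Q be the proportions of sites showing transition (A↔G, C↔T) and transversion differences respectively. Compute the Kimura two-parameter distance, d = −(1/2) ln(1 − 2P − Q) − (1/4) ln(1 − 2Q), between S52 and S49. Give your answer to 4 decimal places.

The sequences differ at positions 4 (T/G, transversion), 18 (C/T, transition), 19 (A/T, transversion).
Of the 3 differences, 1 transition and 2 transversions over 19 sites: P = 1/19 = 0.052632, Q = 2/19 = 0.105263.
d = −0.5·ln(0.789473) − 0.25·ln(0.789474) = −0.5·(-0.236390) − 0.25·(-0.236388) = 0.1773.

0.1773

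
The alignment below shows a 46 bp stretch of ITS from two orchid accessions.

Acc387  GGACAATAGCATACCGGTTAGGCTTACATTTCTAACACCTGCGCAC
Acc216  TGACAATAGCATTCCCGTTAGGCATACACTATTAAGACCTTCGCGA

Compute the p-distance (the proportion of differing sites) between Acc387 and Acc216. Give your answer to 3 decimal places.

0.239

The sequences differ at positions 1 (G/T), 13 (A/T), 16 (G/C), 24 (T/A), 29 (T/C), 31 (T/A), 32 (C/T), 36 (C/G), 41 (G/T), 45 (A/G), 46 (C/A).
There are 11 differences over 46 sites, so p = 11/46 = 0.239.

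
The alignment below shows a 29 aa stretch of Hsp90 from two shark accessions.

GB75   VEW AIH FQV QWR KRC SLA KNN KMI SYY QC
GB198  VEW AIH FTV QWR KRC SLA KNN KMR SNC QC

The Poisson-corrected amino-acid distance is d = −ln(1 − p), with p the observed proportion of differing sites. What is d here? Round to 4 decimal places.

0.1484

Differing sites — 8:Q/T; 24:I/R; 26:Y/N; 27:Y/C.
p = 4/29 = 0.137931.
d = −ln(1 − 0.137931) = −ln(0.862069) = 0.1484.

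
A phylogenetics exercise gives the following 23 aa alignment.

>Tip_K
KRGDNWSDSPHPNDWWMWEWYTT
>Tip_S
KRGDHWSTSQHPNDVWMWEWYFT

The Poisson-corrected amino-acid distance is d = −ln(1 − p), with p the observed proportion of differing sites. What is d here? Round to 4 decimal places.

Differing sites — 5:N/H; 8:D/T; 10:P/Q; 15:W/V; 22:T/F.
p = 5/23 = 0.217391.
d = −ln(1 − 0.217391) = −ln(0.782609) = 0.2451.

0.2451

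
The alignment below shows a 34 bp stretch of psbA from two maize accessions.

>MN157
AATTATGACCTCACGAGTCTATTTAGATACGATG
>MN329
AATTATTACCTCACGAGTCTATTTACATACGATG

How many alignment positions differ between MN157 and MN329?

2

The sequences differ at positions 7 (G/T), 26 (G/C).
That gives 2 mismatches out of 34 aligned sites, so the Hamming distance is 2.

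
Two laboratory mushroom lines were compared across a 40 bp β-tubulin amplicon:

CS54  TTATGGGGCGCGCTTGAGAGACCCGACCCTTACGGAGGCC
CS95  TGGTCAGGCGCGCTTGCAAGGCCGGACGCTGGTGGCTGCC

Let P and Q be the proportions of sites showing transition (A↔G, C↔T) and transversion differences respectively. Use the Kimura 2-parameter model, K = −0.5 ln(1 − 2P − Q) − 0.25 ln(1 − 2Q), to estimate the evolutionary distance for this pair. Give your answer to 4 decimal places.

Differing sites — 2:T/G (Tv); 3:A/G (Ti); 5:G/C (Tv); 6:G/A (Ti); 17:A/C (Tv); 18:G/A (Ti); 21:A/G (Ti); 24:C/G (Tv); 28:C/G (Tv); 31:T/G (Tv); 32:A/G (Ti); 33:C/T (Ti); 36:A/C (Tv); 37:G/T (Tv).
Of the 14 differences, 6 transitions and 8 transversions over 40 sites: P = 6/40 = 0.150000, Q = 8/40 = 0.200000.
d = −0.5·ln(0.500000) − 0.25·ln(0.600000) = −0.5·(-0.693147) − 0.25·(-0.510826) = 0.4743.

0.4743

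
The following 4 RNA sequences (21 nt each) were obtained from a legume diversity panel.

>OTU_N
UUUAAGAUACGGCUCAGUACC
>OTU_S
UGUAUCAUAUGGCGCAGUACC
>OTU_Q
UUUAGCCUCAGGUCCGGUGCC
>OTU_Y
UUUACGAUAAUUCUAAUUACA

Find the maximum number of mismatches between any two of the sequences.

Pairwise Hamming distances:
  OTU_N vs OTU_S: 5
  OTU_N vs OTU_Q: 9
  OTU_N vs OTU_Y: 7
  OTU_S vs OTU_Q: 9
  OTU_S vs OTU_Y: 10
  OTU_Q vs OTU_Y: 13
The largest is 13, between OTU_Q and OTU_Y.

13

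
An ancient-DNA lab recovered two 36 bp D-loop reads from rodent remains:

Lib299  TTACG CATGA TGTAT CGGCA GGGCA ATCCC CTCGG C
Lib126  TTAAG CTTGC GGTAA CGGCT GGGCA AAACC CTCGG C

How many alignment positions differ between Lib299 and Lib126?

Differing sites — 4:C/A; 7:A/T; 10:A/C; 11:T/G; 15:T/A; 20:A/T; 27:T/A; 28:C/A.
That gives 8 mismatches out of 36 aligned sites, so the Hamming distance is 8.

8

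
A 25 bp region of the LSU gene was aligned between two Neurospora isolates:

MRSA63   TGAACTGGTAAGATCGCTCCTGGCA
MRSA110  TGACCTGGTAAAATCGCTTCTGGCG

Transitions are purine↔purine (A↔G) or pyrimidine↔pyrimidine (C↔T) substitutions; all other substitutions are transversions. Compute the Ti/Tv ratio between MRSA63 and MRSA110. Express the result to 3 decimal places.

3.000

Mismatches occur at site 4 (A↔C, transversion), site 12 (G↔A, transition), site 19 (C↔T, transition), site 25 (A↔G, transition).
Of the 4 differences, 3 transitions and 1 transversion, so Ti/Tv = 3/1 = 3.000.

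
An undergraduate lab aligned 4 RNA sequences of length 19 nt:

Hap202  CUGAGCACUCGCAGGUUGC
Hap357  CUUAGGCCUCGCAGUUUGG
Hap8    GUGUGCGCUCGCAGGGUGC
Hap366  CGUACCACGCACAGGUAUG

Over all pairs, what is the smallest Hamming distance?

Pairwise Hamming distances:
  Hap202 vs Hap357: 5
  Hap202 vs Hap8: 4
  Hap202 vs Hap366: 8
  Hap357 vs Hap8: 8
  Hap357 vs Hap366: 9
  Hap8 vs Hap366: 12
The smallest is 4, between Hap202 and Hap8.

4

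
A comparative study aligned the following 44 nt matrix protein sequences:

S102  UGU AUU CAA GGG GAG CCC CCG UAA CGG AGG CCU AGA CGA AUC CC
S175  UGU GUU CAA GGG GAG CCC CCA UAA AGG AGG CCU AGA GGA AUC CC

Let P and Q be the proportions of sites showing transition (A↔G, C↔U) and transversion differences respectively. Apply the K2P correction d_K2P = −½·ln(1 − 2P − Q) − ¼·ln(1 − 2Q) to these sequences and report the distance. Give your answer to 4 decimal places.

0.0971

The sequences differ at positions 4 (A/G, transition), 21 (G/A, transition), 25 (C/A, transversion), 37 (C/G, transversion).
Of the 4 differences, 2 transitions and 2 transversions over 44 sites: P = 2/44 = 0.045455, Q = 2/44 = 0.045455.
d = −0.5·ln(0.863635) − 0.25·ln(0.909090) = −0.5·(-0.146605) − 0.25·(-0.095311) = 0.0971.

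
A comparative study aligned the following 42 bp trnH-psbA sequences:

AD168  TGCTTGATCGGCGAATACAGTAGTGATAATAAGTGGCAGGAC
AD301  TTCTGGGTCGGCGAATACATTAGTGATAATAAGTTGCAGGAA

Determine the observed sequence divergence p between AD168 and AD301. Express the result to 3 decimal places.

0.143

Mismatches occur at site 2 (G/T), site 5 (T/G), site 7 (A/G), site 20 (G/T), site 35 (G/T), site 42 (C/A).
There are 6 differences over 42 sites, so p = 6/42 = 0.143.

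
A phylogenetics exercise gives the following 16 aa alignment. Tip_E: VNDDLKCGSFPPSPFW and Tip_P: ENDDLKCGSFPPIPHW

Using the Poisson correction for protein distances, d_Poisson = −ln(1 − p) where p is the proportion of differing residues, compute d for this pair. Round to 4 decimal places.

Differing sites — 1:V/E; 13:S/I; 15:F/H.
p = 3/16 = 0.187500.
d = −ln(1 − 0.187500) = −ln(0.812500) = 0.2076.

0.2076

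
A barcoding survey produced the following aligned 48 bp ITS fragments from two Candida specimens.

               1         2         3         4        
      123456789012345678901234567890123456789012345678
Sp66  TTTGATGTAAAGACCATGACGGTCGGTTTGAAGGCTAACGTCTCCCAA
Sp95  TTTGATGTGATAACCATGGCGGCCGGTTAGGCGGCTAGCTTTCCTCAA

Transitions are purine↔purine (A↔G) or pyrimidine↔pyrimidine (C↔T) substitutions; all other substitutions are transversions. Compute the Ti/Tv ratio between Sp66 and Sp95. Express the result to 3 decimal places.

The sequences differ at positions 9 (A/G, transition), 11 (A/T, transversion), 12 (G/A, transition), 19 (A/G, transition), 23 (T/C, transition), 29 (T/A, transversion), 31 (A/G, transition), 32 (A/C, transversion), 38 (A/G, transition), 40 (G/T, transversion), 42 (C/T, transition), 43 (T/C, transition), 45 (C/T, transition).
Of the 13 differences, 9 transitions and 4 transversions, so Ti/Tv = 9/4 = 2.250.

2.250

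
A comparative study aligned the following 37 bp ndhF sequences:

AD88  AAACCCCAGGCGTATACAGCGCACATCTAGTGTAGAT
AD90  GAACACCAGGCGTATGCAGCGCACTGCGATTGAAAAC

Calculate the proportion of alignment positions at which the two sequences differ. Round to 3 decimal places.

0.270

Mismatches occur at site 1 (A→G), site 5 (C→A), site 16 (A→G), site 25 (A→T), site 26 (T→G), site 28 (T→G), site 30 (G→T), site 33 (T→A), site 35 (G→A), site 37 (T→C).
There are 10 differences over 37 sites, so p = 10/37 = 0.270.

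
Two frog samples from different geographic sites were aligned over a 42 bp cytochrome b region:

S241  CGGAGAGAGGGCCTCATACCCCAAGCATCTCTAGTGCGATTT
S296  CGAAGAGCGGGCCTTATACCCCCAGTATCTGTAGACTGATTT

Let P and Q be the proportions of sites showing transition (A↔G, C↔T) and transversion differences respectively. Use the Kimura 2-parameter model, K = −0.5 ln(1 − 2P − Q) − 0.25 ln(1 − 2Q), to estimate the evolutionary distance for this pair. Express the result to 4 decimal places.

0.2532

Mismatches occur at site 3 (G↔A, transition), site 8 (A↔C, transversion), site 15 (C↔T, transition), site 23 (A↔C, transversion), site 26 (C↔T, transition), site 31 (C↔G, transversion), site 35 (T↔A, transversion), site 36 (G↔C, transversion), site 37 (C↔T, transition).
Of the 9 differences, 4 transitions and 5 transversions over 42 sites: P = 4/42 = 0.095238, Q = 5/42 = 0.119048.
d = −0.5·ln(0.690476) − 0.25·ln(0.761904) = −0.5·(-0.370374) − 0.25·(-0.271935) = 0.2532.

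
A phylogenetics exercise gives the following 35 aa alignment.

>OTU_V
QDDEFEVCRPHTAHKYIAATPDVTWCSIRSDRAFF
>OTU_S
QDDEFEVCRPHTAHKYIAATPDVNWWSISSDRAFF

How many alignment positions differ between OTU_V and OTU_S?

Differing sites — 24:T/N; 26:C/W; 29:R/S.
That gives 3 mismatches out of 35 aligned sites, so the Hamming distance is 3.

3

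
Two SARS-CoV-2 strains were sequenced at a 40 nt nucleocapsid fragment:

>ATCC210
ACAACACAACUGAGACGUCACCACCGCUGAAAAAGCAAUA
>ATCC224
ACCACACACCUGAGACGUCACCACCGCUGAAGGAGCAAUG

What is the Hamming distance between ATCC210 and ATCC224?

Differing sites — 3:A/C; 9:A/C; 32:A/G; 33:A/G; 40:A/G.
That gives 5 mismatches out of 40 aligned sites, so the Hamming distance is 5.

5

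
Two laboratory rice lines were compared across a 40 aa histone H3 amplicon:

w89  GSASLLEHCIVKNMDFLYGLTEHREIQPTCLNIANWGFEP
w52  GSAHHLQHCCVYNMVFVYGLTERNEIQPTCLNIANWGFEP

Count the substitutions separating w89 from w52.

The sequences differ at positions 4 (S/H), 5 (L/H), 7 (E/Q), 10 (I/C), 12 (K/Y), 15 (D/V), 17 (L/V), 23 (H/R), 24 (R/N).
That gives 9 mismatches out of 40 aligned sites, so the Hamming distance is 9.

9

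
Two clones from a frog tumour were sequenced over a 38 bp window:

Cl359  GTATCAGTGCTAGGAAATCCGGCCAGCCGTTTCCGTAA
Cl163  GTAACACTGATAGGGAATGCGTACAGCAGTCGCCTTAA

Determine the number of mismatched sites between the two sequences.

Mismatches occur at site 4 (T→A), site 7 (G→C), site 10 (C→A), site 15 (A→G), site 19 (C→G), site 22 (G→T), site 23 (C→A), site 28 (C→A), site 31 (T→C), site 32 (T→G), site 35 (G→T).
That gives 11 mismatches out of 38 aligned sites, so the Hamming distance is 11.

11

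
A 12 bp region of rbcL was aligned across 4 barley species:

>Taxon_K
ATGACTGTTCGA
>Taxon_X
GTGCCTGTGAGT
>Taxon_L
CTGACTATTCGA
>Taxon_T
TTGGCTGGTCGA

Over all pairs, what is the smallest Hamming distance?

Pairwise Hamming distances:
  Taxon_K vs Taxon_X: 5
  Taxon_K vs Taxon_L: 2
  Taxon_K vs Taxon_T: 3
  Taxon_X vs Taxon_L: 6
  Taxon_X vs Taxon_T: 6
  Taxon_L vs Taxon_T: 4
The smallest is 2, between Taxon_K and Taxon_L.

2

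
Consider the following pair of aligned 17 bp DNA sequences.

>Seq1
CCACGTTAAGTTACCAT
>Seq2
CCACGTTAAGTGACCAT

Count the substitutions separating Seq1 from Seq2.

1

A single mismatch occurs at site 12 (T→G).
That gives 1 mismatch out of 17 aligned sites, so the Hamming distance is 1.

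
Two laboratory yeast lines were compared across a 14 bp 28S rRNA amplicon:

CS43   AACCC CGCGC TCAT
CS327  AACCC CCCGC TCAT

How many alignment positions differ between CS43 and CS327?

A single mismatch occurs at site 7 (G↔C).
That gives 1 mismatch out of 14 aligned sites, so the Hamming distance is 1.

1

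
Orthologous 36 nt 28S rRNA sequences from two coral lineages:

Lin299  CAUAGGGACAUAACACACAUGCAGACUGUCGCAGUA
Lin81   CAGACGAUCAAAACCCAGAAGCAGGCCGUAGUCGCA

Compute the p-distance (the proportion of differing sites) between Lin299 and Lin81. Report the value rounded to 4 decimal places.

Mismatches occur at site 3 (U→G), site 5 (G→C), site 7 (G→A), site 8 (A→U), site 11 (U→A), site 15 (A→C), site 18 (C→G), site 20 (U→A), site 25 (A→G), site 27 (U→C), site 30 (C→A), site 32 (C→U), site 33 (A→C), site 35 (U→C).
There are 14 differences over 36 sites, so p = 14/36 = 0.3889.

0.3889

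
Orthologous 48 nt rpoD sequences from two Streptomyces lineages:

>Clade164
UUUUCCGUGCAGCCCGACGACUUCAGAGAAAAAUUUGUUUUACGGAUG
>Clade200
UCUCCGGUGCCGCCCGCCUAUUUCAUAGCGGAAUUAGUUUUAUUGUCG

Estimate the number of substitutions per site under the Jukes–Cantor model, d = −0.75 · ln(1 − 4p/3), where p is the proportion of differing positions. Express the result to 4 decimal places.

0.4408

Mismatches occur at site 2 (U→C), site 4 (U→C), site 6 (C→G), site 11 (A→C), site 17 (A→C), site 19 (G→U), site 21 (C→U), site 26 (G→U), site 29 (A→C), site 30 (A→G), site 31 (A→G), site 36 (U→A), site 43 (C→U), site 44 (G→U), site 46 (A→U), site 47 (U→C).
p = 16/48 = 0.333333.
d = −0.75 · ln(1 − (4/3)·0.333333) = −0.75 · ln(0.555556) = −0.75 · (-0.587786) = 0.4408.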